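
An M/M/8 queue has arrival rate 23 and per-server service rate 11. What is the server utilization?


rho = lambda/(c*mu) = 23/(8*11) = 0.2614

0.2614


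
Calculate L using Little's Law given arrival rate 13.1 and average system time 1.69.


L = lambda * W = 13.1 * 1.69 = 22.14

22.14


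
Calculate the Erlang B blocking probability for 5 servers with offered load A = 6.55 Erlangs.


B(N,A) = (A^N/N!) / sum(A^k/k!, k=0..N) with N=5, A=6.55 = 0.3971

0.3971


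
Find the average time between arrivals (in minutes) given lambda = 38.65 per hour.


Mean interarrival time = 60/lambda = 60/38.65 = 1.55 minutes

1.55 minutes


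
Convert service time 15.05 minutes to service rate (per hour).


mu = 60 / avg_service_time = 60 / 15.05 = 3.99 per hour

3.99 per hour


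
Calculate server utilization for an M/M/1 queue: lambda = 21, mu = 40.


rho = lambda/mu = 21/40 = 0.525

0.525


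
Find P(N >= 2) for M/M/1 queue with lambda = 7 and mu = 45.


P(N >= 2) = rho^2 = (7/45)^2 = 0.0242

0.0242


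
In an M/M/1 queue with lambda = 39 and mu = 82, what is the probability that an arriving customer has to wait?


P(wait) = rho = lambda/mu = 39/82 = 0.4756

0.4756


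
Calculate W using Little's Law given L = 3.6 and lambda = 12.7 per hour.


W = L / lambda = 3.6 / 12.7 = 0.2835 hours

0.2835 hours


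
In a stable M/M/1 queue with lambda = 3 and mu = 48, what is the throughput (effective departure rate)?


For a stable queue (lambda < mu), throughput = lambda = 3 per hour

3 per hour


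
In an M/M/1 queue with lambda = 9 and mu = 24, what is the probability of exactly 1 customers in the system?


rho = 9/24; P(n) = (1-rho)*rho^n = (1-9/24)*(9/24)^1 = 0.2344

0.2344


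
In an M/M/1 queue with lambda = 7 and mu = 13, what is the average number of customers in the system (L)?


rho = 7/13; L = rho/(1-rho) = 1.17

1.17


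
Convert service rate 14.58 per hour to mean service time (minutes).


Mean service time = 60/mu = 60/14.58 = 4.12 minutes

4.12 minutes


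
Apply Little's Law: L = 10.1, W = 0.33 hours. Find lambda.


lambda = L / W = 10.1 / 0.33 = 30.61 per hour

30.61 per hour


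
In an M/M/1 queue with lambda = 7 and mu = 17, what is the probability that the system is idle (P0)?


P0 = 1 - rho = 1 - 7/17 = 0.5882

0.5882


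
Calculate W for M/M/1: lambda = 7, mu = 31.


W = 1/(mu - lambda) = 1/(31 - 7) = 0.0417 hours

0.0417 hours


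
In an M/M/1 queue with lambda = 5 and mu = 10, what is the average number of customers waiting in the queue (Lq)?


rho = 5/10; Lq = rho^2/(1-rho) = 0.5

0.5


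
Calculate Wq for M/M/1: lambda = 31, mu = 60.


rho = 31/60; Wq = rho/(mu - lambda) = 0.0178 hours

0.0178 hours


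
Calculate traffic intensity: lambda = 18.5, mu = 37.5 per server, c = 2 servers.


rho = lambda / (c * mu) = 18.5 / (2 * 37.5) = 0.2467

0.2467


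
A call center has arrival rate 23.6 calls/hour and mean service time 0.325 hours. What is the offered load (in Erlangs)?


Offered load a = lambda * E[S] = 23.6 * 0.325 = 7.67 Erlangs

7.67 Erlangs


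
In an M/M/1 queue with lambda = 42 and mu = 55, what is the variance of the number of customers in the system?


rho = 42/55; Var(N) = rho/(1-rho)^2 = 13.67

13.67


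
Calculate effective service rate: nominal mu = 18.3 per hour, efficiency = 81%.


Effective rate = mu * efficiency = 18.3 * 0.81 = 14.82 per hour

14.82 per hour


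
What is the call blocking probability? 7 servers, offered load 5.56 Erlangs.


B(N,A) = (A^N/N!) / sum(A^k/k!, k=0..N) with N=7, A=5.56 = 0.1564

0.1564


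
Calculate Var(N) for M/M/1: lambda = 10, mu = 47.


rho = 10/47; Var(N) = rho/(1-rho)^2 = 0.34

0.34


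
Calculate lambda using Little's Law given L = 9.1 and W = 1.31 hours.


lambda = L / W = 9.1 / 1.31 = 6.95 per hour

6.95 per hour


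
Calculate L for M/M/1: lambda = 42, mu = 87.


rho = 42/87; L = rho/(1-rho) = 0.93

0.93


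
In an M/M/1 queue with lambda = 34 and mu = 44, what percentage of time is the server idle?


Idle fraction = (1 - rho) * 100 = (1 - 34/44) * 100 = 22.7%

22.7%


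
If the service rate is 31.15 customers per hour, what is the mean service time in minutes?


Mean service time = 60/mu = 60/31.15 = 1.93 minutes

1.93 minutes


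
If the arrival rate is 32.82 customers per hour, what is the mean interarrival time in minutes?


Mean interarrival time = 60/lambda = 60/32.82 = 1.83 minutes

1.83 minutes


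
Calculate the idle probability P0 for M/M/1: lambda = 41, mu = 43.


P0 = 1 - rho = 1 - 41/43 = 0.0465

0.0465


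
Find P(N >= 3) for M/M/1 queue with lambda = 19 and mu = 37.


P(N >= 3) = rho^3 = (19/37)^3 = 0.1354

0.1354


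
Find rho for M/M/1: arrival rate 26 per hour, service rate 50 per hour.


rho = lambda/mu = 26/50 = 0.52

0.52


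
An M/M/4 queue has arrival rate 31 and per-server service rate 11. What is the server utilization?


rho = lambda/(c*mu) = 31/(4*11) = 0.7045

0.7045


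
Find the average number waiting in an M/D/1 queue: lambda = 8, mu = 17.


M/D/1: Lq = rho^2 / (2*(1-rho)) where rho = 8/17; Lq = 0.21

0.21


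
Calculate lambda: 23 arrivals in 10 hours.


lambda = total arrivals / time = 23 / 10 = 2.3 per hour

2.3 per hour


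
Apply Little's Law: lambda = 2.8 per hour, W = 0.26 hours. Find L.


L = lambda * W = 2.8 * 0.26 = 0.73

0.73


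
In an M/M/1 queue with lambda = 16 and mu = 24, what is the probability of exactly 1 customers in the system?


rho = 16/24; P(n) = (1-rho)*rho^n = (1-16/24)*(16/24)^1 = 0.2222

0.2222


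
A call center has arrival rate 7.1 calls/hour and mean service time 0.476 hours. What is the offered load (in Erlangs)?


Offered load a = lambda * E[S] = 7.1 * 0.476 = 3.38 Erlangs

3.38 Erlangs


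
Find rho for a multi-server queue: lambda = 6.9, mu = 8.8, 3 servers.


rho = lambda / (c * mu) = 6.9 / (3 * 8.8) = 0.2614

0.2614


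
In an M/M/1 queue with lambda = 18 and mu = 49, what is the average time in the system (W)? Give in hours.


W = 1/(mu - lambda) = 1/(49 - 18) = 0.0323 hours

0.0323 hours


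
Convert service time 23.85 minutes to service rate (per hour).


mu = 60 / avg_service_time = 60 / 23.85 = 2.52 per hour

2.52 per hour


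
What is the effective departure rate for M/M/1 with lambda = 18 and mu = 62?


For a stable queue (lambda < mu), throughput = lambda = 18 per hour

18 per hour


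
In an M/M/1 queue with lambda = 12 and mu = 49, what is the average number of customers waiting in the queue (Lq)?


rho = 12/49; Lq = rho^2/(1-rho) = 0.08

0.08


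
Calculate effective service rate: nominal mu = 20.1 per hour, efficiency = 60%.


Effective rate = mu * efficiency = 20.1 * 0.6 = 12.06 per hour

12.06 per hour


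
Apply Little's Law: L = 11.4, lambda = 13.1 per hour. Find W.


W = L / lambda = 11.4 / 13.1 = 0.8702 hours

0.8702 hours


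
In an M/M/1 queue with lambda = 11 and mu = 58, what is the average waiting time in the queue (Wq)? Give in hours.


rho = 11/58; Wq = rho/(mu - lambda) = 0.004 hours

0.004 hours


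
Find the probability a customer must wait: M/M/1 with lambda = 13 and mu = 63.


P(wait) = rho = lambda/mu = 13/63 = 0.2063

0.2063


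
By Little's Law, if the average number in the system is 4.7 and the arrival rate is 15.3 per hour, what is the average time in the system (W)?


W = L / lambda = 4.7 / 15.3 = 0.3072 hours

0.3072 hours


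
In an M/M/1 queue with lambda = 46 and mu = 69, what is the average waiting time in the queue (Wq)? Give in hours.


rho = 46/69; Wq = rho/(mu - lambda) = 0.029 hours

0.029 hours


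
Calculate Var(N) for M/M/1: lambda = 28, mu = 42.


rho = 28/42; Var(N) = rho/(1-rho)^2 = 6.0

6.0


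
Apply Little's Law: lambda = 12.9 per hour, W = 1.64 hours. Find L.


L = lambda * W = 12.9 * 1.64 = 21.16

21.16


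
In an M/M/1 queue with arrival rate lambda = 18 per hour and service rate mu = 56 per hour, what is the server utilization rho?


rho = lambda/mu = 18/56 = 0.3214

0.3214


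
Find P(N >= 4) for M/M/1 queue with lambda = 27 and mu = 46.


P(N >= 4) = rho^4 = (27/46)^4 = 0.1187

0.1187


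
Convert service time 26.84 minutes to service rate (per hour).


mu = 60 / avg_service_time = 60 / 26.84 = 2.24 per hour

2.24 per hour


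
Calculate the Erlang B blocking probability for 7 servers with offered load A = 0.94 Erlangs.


B(N,A) = (A^N/N!) / sum(A^k/k!, k=0..N) with N=7, A=0.94 = 0.0001

0.0001


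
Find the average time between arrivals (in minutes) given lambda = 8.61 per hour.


Mean interarrival time = 60/lambda = 60/8.61 = 6.97 minutes

6.97 minutes


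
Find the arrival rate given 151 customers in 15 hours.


lambda = total arrivals / time = 151 / 15 = 10.07 per hour

10.07 per hour


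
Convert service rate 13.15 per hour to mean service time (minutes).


Mean service time = 60/mu = 60/13.15 = 4.56 minutes

4.56 minutes


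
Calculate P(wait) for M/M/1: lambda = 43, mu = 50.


P(wait) = rho = lambda/mu = 43/50 = 0.86

0.86


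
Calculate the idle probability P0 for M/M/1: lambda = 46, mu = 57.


P0 = 1 - rho = 1 - 46/57 = 0.193

0.193


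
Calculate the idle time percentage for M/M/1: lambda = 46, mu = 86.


Idle fraction = (1 - rho) * 100 = (1 - 46/86) * 100 = 46.5%

46.5%


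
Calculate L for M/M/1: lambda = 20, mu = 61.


rho = 20/61; L = rho/(1-rho) = 0.49

0.49


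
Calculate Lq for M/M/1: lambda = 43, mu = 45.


rho = 43/45; Lq = rho^2/(1-rho) = 20.54

20.54


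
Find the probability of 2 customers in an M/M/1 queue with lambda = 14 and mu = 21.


rho = 14/21; P(n) = (1-rho)*rho^n = (1-14/21)*(14/21)^2 = 0.1481

0.1481


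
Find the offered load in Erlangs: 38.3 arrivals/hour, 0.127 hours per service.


Offered load a = lambda * E[S] = 38.3 * 0.127 = 4.86 Erlangs

4.86 Erlangs


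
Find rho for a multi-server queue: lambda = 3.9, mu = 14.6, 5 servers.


rho = lambda / (c * mu) = 3.9 / (5 * 14.6) = 0.0534

0.0534


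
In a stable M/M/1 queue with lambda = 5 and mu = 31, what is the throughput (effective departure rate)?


For a stable queue (lambda < mu), throughput = lambda = 5 per hour

5 per hour


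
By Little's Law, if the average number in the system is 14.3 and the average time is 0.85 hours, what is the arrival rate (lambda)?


lambda = L / W = 14.3 / 0.85 = 16.82 per hour

16.82 per hour


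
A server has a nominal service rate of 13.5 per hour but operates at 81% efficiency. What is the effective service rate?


Effective rate = mu * efficiency = 13.5 * 0.81 = 10.94 per hour

10.94 per hour


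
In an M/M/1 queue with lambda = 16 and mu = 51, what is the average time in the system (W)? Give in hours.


W = 1/(mu - lambda) = 1/(51 - 16) = 0.0286 hours

0.0286 hours


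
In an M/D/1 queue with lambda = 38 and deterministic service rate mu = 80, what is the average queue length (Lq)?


M/D/1: Lq = rho^2 / (2*(1-rho)) where rho = 38/80; Lq = 0.21

0.21


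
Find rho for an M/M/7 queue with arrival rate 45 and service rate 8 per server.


rho = lambda/(c*mu) = 45/(7*8) = 0.8036

0.8036


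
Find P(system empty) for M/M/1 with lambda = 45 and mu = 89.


P0 = 1 - rho = 1 - 45/89 = 0.4944

0.4944


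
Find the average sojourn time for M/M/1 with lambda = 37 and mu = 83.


W = 1/(mu - lambda) = 1/(83 - 37) = 0.0217 hours

0.0217 hours


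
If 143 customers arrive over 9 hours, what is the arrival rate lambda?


lambda = total arrivals / time = 143 / 9 = 15.89 per hour

15.89 per hour


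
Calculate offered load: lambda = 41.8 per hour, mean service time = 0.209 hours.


Offered load a = lambda * E[S] = 41.8 * 0.209 = 8.74 Erlangs

8.74 Erlangs


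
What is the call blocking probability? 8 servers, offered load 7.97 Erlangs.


B(N,A) = (A^N/N!) / sum(A^k/k!, k=0..N) with N=8, A=7.97 = 0.2339

0.2339


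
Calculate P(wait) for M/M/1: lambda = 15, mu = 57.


P(wait) = rho = lambda/mu = 15/57 = 0.2632

0.2632


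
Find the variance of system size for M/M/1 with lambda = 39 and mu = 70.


rho = 39/70; Var(N) = rho/(1-rho)^2 = 2.84

2.84


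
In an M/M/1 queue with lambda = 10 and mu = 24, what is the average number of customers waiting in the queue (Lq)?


rho = 10/24; Lq = rho^2/(1-rho) = 0.3

0.3


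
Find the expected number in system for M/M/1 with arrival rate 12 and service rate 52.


rho = 12/52; L = rho/(1-rho) = 0.3

0.3


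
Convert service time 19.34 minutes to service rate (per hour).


mu = 60 / avg_service_time = 60 / 19.34 = 3.1 per hour

3.1 per hour


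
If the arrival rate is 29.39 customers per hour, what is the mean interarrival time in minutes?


Mean interarrival time = 60/lambda = 60/29.39 = 2.04 minutes

2.04 minutes


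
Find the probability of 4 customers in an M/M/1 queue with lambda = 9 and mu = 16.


rho = 9/16; P(n) = (1-rho)*rho^n = (1-9/16)*(9/16)^4 = 0.0438

0.0438


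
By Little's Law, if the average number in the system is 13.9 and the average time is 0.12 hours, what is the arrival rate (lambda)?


lambda = L / W = 13.9 / 0.12 = 115.83 per hour

115.83 per hour


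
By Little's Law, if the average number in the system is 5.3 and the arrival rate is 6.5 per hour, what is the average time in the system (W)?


W = L / lambda = 5.3 / 6.5 = 0.8154 hours

0.8154 hours


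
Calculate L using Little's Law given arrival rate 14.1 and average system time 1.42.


L = lambda * W = 14.1 * 1.42 = 20.02

20.02


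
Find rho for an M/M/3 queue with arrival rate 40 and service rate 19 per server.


rho = lambda/(c*mu) = 40/(3*19) = 0.7018

0.7018


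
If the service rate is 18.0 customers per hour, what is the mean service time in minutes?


Mean service time = 60/mu = 60/18.0 = 3.33 minutes

3.33 minutes


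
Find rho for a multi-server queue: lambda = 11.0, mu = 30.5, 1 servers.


rho = lambda / (c * mu) = 11.0 / (1 * 30.5) = 0.3607

0.3607


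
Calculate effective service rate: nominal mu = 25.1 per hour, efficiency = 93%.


Effective rate = mu * efficiency = 25.1 * 0.93 = 23.34 per hour

23.34 per hour


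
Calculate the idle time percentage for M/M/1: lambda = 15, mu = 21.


Idle fraction = (1 - rho) * 100 = (1 - 15/21) * 100 = 28.6%

28.6%


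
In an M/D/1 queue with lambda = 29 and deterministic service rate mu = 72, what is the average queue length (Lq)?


M/D/1: Lq = rho^2 / (2*(1-rho)) where rho = 29/72; Lq = 0.14

0.14


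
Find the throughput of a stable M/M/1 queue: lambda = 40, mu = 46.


For a stable queue (lambda < mu), throughput = lambda = 40 per hour

40 per hour


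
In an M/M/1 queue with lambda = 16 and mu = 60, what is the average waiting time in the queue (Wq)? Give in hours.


rho = 16/60; Wq = rho/(mu - lambda) = 0.0061 hours

0.0061 hours


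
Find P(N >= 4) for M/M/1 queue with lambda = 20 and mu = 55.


P(N >= 4) = rho^4 = (20/55)^4 = 0.0175

0.0175


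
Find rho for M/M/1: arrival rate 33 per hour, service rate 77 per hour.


rho = lambda/mu = 33/77 = 0.4286

0.4286


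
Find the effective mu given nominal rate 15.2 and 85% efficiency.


Effective rate = mu * efficiency = 15.2 * 0.85 = 12.92 per hour

12.92 per hour


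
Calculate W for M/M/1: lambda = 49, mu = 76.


W = 1/(mu - lambda) = 1/(76 - 49) = 0.037 hours

0.037 hours


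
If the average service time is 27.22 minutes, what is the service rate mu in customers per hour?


mu = 60 / avg_service_time = 60 / 27.22 = 2.2 per hour

2.2 per hour


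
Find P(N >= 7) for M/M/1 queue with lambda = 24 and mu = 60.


P(N >= 7) = rho^7 = (24/60)^7 = 0.0016

0.0016


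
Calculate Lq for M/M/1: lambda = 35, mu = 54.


rho = 35/54; Lq = rho^2/(1-rho) = 1.19

1.19


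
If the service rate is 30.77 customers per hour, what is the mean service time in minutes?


Mean service time = 60/mu = 60/30.77 = 1.95 minutes

1.95 minutes


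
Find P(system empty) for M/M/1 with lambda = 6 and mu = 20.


P0 = 1 - rho = 1 - 6/20 = 0.7

0.7


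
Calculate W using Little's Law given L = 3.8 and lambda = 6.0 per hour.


W = L / lambda = 3.8 / 6.0 = 0.6333 hours

0.6333 hours


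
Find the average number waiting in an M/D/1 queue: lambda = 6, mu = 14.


M/D/1: Lq = rho^2 / (2*(1-rho)) where rho = 6/14; Lq = 0.16

0.16


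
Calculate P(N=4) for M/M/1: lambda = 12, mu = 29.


rho = 12/29; P(n) = (1-rho)*rho^n = (1-12/29)*(12/29)^4 = 0.0172

0.0172


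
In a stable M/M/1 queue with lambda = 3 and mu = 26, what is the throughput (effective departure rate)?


For a stable queue (lambda < mu), throughput = lambda = 3 per hour

3 per hour


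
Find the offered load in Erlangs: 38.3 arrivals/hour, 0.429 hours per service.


Offered load a = lambda * E[S] = 38.3 * 0.429 = 16.43 Erlangs

16.43 Erlangs


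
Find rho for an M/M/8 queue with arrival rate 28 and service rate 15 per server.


rho = lambda/(c*mu) = 28/(8*15) = 0.2333

0.2333


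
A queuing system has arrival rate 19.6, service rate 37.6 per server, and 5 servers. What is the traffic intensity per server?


rho = lambda / (c * mu) = 19.6 / (5 * 37.6) = 0.1043

0.1043


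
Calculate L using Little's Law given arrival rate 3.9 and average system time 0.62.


L = lambda * W = 3.9 * 0.62 = 2.42

2.42


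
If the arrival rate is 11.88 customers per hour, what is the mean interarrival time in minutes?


Mean interarrival time = 60/lambda = 60/11.88 = 5.05 minutes

5.05 minutes


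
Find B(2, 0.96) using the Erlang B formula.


B(N,A) = (A^N/N!) / sum(A^k/k!, k=0..N) with N=2, A=0.96 = 0.1904

0.1904


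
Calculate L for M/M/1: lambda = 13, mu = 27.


rho = 13/27; L = rho/(1-rho) = 0.93

0.93


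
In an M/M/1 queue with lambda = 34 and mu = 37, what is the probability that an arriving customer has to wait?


P(wait) = rho = lambda/mu = 34/37 = 0.9189

0.9189


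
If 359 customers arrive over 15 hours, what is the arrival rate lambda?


lambda = total arrivals / time = 359 / 15 = 23.93 per hour

23.93 per hour


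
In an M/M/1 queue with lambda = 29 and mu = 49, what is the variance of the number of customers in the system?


rho = 29/49; Var(N) = rho/(1-rho)^2 = 3.55

3.55


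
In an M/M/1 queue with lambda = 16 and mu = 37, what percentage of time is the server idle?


Idle fraction = (1 - rho) * 100 = (1 - 16/37) * 100 = 56.8%

56.8%


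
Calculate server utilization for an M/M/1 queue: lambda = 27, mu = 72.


rho = lambda/mu = 27/72 = 0.375

0.375


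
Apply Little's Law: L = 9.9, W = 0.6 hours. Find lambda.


lambda = L / W = 9.9 / 0.6 = 16.5 per hour

16.5 per hour


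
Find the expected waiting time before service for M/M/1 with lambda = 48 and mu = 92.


rho = 48/92; Wq = rho/(mu - lambda) = 0.0119 hours

0.0119 hours


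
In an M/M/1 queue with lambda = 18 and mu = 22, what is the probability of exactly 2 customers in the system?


rho = 18/22; P(n) = (1-rho)*rho^n = (1-18/22)*(18/22)^2 = 0.1217

0.1217


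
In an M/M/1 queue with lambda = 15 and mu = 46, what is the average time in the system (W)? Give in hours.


W = 1/(mu - lambda) = 1/(46 - 15) = 0.0323 hours

0.0323 hours


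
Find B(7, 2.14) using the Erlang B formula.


B(N,A) = (A^N/N!) / sum(A^k/k!, k=0..N) with N=7, A=2.14 = 0.0048

0.0048


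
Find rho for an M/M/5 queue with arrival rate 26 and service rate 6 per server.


rho = lambda/(c*mu) = 26/(5*6) = 0.8667

0.8667


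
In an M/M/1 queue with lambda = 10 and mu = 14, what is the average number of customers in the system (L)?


rho = 10/14; L = rho/(1-rho) = 2.5

2.5


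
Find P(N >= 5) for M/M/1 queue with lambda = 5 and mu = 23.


P(N >= 5) = rho^5 = (5/23)^5 = 0.0005

0.0005


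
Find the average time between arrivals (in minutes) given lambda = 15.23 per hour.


Mean interarrival time = 60/lambda = 60/15.23 = 3.94 minutes

3.94 minutes


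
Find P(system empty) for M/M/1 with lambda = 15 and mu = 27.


P0 = 1 - rho = 1 - 15/27 = 0.4444

0.4444


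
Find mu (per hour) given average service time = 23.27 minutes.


mu = 60 / avg_service_time = 60 / 23.27 = 2.58 per hour

2.58 per hour


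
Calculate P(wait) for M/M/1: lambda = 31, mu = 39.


P(wait) = rho = lambda/mu = 31/39 = 0.7949

0.7949


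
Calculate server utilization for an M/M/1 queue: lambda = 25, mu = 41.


rho = lambda/mu = 25/41 = 0.6098

0.6098


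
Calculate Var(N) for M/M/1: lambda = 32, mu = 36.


rho = 32/36; Var(N) = rho/(1-rho)^2 = 72.0

72.0


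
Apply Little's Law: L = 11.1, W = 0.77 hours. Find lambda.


lambda = L / W = 11.1 / 0.77 = 14.42 per hour

14.42 per hour


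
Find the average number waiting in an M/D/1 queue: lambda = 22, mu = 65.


M/D/1: Lq = rho^2 / (2*(1-rho)) where rho = 22/65; Lq = 0.09

0.09


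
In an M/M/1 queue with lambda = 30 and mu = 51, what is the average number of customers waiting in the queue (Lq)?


rho = 30/51; Lq = rho^2/(1-rho) = 0.84

0.84


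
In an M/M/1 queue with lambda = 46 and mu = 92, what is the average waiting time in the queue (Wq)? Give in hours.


rho = 46/92; Wq = rho/(mu - lambda) = 0.0109 hours

0.0109 hours


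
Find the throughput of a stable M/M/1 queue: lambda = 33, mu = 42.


For a stable queue (lambda < mu), throughput = lambda = 33 per hour

33 per hour


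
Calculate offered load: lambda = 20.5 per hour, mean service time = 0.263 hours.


Offered load a = lambda * E[S] = 20.5 * 0.263 = 5.39 Erlangs

5.39 Erlangs


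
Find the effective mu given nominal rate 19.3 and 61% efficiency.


Effective rate = mu * efficiency = 19.3 * 0.61 = 11.77 per hour

11.77 per hour


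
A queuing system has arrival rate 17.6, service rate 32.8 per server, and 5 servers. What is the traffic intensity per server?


rho = lambda / (c * mu) = 17.6 / (5 * 32.8) = 0.1073

0.1073


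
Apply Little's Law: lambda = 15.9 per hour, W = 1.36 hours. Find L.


L = lambda * W = 15.9 * 1.36 = 21.62

21.62


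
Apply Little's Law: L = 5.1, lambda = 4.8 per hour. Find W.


W = L / lambda = 5.1 / 4.8 = 1.0625 hours

1.0625 hours


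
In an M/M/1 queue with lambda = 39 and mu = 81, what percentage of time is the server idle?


Idle fraction = (1 - rho) * 100 = (1 - 39/81) * 100 = 51.9%

51.9%


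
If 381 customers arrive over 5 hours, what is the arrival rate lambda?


lambda = total arrivals / time = 381 / 5 = 76.2 per hour

76.2 per hour


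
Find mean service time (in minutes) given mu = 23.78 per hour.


Mean service time = 60/mu = 60/23.78 = 2.52 minutes

2.52 minutes


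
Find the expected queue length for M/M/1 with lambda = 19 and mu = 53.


rho = 19/53; Lq = rho^2/(1-rho) = 0.2

0.2


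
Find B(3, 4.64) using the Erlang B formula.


B(N,A) = (A^N/N!) / sum(A^k/k!, k=0..N) with N=3, A=4.64 = 0.5037

0.5037


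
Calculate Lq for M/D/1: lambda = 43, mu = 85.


M/D/1: Lq = rho^2 / (2*(1-rho)) where rho = 43/85; Lq = 0.26

0.26


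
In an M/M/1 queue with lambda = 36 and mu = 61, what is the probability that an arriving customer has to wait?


P(wait) = rho = lambda/mu = 36/61 = 0.5902

0.5902


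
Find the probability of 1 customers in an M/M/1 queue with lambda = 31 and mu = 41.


rho = 31/41; P(n) = (1-rho)*rho^n = (1-31/41)*(31/41)^1 = 0.1844

0.1844


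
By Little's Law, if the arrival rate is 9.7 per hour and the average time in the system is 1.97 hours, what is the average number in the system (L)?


L = lambda * W = 9.7 * 1.97 = 19.11

19.11


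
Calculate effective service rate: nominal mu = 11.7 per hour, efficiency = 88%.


Effective rate = mu * efficiency = 11.7 * 0.88 = 10.3 per hour

10.3 per hour


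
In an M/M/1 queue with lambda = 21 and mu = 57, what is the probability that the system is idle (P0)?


P0 = 1 - rho = 1 - 21/57 = 0.6316

0.6316


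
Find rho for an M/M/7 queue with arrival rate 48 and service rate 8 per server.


rho = lambda/(c*mu) = 48/(7*8) = 0.8571

0.8571


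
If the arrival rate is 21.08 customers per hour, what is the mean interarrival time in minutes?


Mean interarrival time = 60/lambda = 60/21.08 = 2.85 minutes

2.85 minutes


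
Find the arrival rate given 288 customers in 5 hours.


lambda = total arrivals / time = 288 / 5 = 57.6 per hour

57.6 per hour


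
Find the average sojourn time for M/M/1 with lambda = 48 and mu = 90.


W = 1/(mu - lambda) = 1/(90 - 48) = 0.0238 hours

0.0238 hours


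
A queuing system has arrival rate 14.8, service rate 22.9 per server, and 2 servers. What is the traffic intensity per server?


rho = lambda / (c * mu) = 14.8 / (2 * 22.9) = 0.3231

0.3231


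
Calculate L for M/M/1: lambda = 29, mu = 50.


rho = 29/50; L = rho/(1-rho) = 1.38

1.38


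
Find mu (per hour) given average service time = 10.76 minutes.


mu = 60 / avg_service_time = 60 / 10.76 = 5.58 per hour

5.58 per hour


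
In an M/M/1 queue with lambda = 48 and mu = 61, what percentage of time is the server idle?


Idle fraction = (1 - rho) * 100 = (1 - 48/61) * 100 = 21.3%

21.3%


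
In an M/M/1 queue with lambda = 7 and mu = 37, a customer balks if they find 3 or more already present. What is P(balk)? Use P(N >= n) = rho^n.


P(N >= 3) = rho^3 = (7/37)^3 = 0.0068

0.0068


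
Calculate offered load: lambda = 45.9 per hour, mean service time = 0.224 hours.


Offered load a = lambda * E[S] = 45.9 * 0.224 = 10.28 Erlangs

10.28 Erlangs


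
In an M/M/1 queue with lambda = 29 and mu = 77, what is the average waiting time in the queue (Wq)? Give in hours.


rho = 29/77; Wq = rho/(mu - lambda) = 0.0078 hours

0.0078 hours


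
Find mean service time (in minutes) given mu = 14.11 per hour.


Mean service time = 60/mu = 60/14.11 = 4.25 minutes

4.25 minutes


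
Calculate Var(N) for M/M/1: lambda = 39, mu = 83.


rho = 39/83; Var(N) = rho/(1-rho)^2 = 1.67

1.67


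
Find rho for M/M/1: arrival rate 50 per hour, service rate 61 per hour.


rho = lambda/mu = 50/61 = 0.8197

0.8197


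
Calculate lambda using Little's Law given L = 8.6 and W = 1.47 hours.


lambda = L / W = 8.6 / 1.47 = 5.85 per hour

5.85 per hour


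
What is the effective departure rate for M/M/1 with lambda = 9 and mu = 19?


For a stable queue (lambda < mu), throughput = lambda = 9 per hour

9 per hour


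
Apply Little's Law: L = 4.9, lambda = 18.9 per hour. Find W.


W = L / lambda = 4.9 / 18.9 = 0.2593 hours

0.2593 hours


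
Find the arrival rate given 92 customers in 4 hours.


lambda = total arrivals / time = 92 / 4 = 23.0 per hour

23.0 per hour


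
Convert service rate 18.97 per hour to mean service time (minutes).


Mean service time = 60/mu = 60/18.97 = 3.16 minutes

3.16 minutes


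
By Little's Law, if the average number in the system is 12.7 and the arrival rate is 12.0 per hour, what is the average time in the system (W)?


W = L / lambda = 12.7 / 12.0 = 1.0583 hours

1.0583 hours


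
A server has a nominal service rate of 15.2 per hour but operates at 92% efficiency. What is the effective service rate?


Effective rate = mu * efficiency = 15.2 * 0.92 = 13.98 per hour

13.98 per hour


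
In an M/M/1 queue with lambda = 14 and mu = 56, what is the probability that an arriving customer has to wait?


P(wait) = rho = lambda/mu = 14/56 = 0.25

0.25


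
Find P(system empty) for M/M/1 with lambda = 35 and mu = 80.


P0 = 1 - rho = 1 - 35/80 = 0.5625

0.5625


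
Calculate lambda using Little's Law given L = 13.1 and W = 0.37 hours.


lambda = L / W = 13.1 / 0.37 = 35.41 per hour

35.41 per hour


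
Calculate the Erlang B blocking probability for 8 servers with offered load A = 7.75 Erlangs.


B(N,A) = (A^N/N!) / sum(A^k/k!, k=0..N) with N=8, A=7.75 = 0.2216

0.2216


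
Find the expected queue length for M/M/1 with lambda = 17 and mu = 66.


rho = 17/66; Lq = rho^2/(1-rho) = 0.09

0.09


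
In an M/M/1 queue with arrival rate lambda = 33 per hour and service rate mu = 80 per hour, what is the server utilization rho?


rho = lambda/mu = 33/80 = 0.4125

0.4125


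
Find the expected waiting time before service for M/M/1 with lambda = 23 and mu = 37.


rho = 23/37; Wq = rho/(mu - lambda) = 0.0444 hours

0.0444 hours


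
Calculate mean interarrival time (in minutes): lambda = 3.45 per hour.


Mean interarrival time = 60/lambda = 60/3.45 = 17.39 minutes

17.39 minutes


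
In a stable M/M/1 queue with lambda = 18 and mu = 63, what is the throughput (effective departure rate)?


For a stable queue (lambda < mu), throughput = lambda = 18 per hour

18 per hour


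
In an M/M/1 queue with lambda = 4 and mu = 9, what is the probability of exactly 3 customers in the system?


rho = 4/9; P(n) = (1-rho)*rho^n = (1-4/9)*(4/9)^3 = 0.0488

0.0488


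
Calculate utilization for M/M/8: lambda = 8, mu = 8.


rho = lambda/(c*mu) = 8/(8*8) = 0.125

0.125


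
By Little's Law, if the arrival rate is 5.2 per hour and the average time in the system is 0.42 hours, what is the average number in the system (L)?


L = lambda * W = 5.2 * 0.42 = 2.18

2.18


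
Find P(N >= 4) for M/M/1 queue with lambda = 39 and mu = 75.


P(N >= 4) = rho^4 = (39/75)^4 = 0.0731

0.0731


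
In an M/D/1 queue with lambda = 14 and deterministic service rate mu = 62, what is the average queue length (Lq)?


M/D/1: Lq = rho^2 / (2*(1-rho)) where rho = 14/62; Lq = 0.03

0.03


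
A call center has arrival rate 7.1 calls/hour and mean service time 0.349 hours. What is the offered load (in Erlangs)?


Offered load a = lambda * E[S] = 7.1 * 0.349 = 2.48 Erlangs

2.48 Erlangs


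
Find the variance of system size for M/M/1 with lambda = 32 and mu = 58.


rho = 32/58; Var(N) = rho/(1-rho)^2 = 2.75

2.75


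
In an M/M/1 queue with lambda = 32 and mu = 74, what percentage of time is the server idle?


Idle fraction = (1 - rho) * 100 = (1 - 32/74) * 100 = 56.8%

56.8%


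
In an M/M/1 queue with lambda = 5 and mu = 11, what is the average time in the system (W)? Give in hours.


W = 1/(mu - lambda) = 1/(11 - 5) = 0.1667 hours

0.1667 hours


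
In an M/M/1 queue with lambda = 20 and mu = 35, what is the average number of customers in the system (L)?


rho = 20/35; L = rho/(1-rho) = 1.33

1.33


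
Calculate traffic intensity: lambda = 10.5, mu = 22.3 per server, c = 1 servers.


rho = lambda / (c * mu) = 10.5 / (1 * 22.3) = 0.4709

0.4709


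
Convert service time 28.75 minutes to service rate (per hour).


mu = 60 / avg_service_time = 60 / 28.75 = 2.09 per hour

2.09 per hour


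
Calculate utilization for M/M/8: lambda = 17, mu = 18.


rho = lambda/(c*mu) = 17/(8*18) = 0.1181

0.1181


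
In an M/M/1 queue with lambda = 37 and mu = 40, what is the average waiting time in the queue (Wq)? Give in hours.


rho = 37/40; Wq = rho/(mu - lambda) = 0.3083 hours

0.3083 hours


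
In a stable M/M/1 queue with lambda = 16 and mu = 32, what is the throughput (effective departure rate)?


For a stable queue (lambda < mu), throughput = lambda = 16 per hour

16 per hour


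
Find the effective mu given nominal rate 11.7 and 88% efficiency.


Effective rate = mu * efficiency = 11.7 * 0.88 = 10.3 per hour

10.3 per hour


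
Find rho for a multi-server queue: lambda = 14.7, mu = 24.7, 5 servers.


rho = lambda / (c * mu) = 14.7 / (5 * 24.7) = 0.119

0.119


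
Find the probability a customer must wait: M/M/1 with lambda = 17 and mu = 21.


P(wait) = rho = lambda/mu = 17/21 = 0.8095

0.8095


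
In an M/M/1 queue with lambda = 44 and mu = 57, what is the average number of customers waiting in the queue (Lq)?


rho = 44/57; Lq = rho^2/(1-rho) = 2.61

2.61


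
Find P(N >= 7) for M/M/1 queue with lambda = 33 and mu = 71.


P(N >= 7) = rho^7 = (33/71)^7 = 0.0047

0.0047


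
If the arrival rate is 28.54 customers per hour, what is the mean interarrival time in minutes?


Mean interarrival time = 60/lambda = 60/28.54 = 2.1 minutes

2.1 minutes


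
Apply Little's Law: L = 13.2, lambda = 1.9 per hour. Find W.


W = L / lambda = 13.2 / 1.9 = 6.9474 hours

6.9474 hours


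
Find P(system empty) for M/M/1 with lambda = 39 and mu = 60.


P0 = 1 - rho = 1 - 39/60 = 0.35

0.35


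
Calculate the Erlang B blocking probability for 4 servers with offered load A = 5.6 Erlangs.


B(N,A) = (A^N/N!) / sum(A^k/k!, k=0..N) with N=4, A=5.6 = 0.4429

0.4429


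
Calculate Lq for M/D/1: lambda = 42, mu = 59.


M/D/1: Lq = rho^2 / (2*(1-rho)) where rho = 42/59; Lq = 0.88

0.88


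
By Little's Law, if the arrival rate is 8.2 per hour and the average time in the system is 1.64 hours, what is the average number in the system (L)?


L = lambda * W = 8.2 * 1.64 = 13.45

13.45


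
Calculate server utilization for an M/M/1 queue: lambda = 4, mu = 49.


rho = lambda/mu = 4/49 = 0.0816

0.0816


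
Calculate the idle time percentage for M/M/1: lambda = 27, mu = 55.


Idle fraction = (1 - rho) * 100 = (1 - 27/55) * 100 = 50.9%

50.9%


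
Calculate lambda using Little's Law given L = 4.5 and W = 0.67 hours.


lambda = L / W = 4.5 / 0.67 = 6.72 per hour

6.72 per hour


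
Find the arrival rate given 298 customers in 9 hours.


lambda = total arrivals / time = 298 / 9 = 33.11 per hour

33.11 per hour


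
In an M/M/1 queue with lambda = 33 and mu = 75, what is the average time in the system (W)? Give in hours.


W = 1/(mu - lambda) = 1/(75 - 33) = 0.0238 hours

0.0238 hours


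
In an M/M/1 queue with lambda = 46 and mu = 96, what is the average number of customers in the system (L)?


rho = 46/96; L = rho/(1-rho) = 0.92

0.92


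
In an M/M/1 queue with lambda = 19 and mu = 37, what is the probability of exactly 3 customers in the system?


rho = 19/37; P(n) = (1-rho)*rho^n = (1-19/37)*(19/37)^3 = 0.0659

0.0659


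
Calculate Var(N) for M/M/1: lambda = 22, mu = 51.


rho = 22/51; Var(N) = rho/(1-rho)^2 = 1.33

1.33


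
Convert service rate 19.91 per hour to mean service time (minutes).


Mean service time = 60/mu = 60/19.91 = 3.01 minutes

3.01 minutes


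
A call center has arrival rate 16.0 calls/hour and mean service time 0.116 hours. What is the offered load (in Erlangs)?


Offered load a = lambda * E[S] = 16.0 * 0.116 = 1.86 Erlangs

1.86 Erlangs


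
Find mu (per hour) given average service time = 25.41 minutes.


mu = 60 / avg_service_time = 60 / 25.41 = 2.36 per hour

2.36 per hour


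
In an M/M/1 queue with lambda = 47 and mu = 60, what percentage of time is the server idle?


Idle fraction = (1 - rho) * 100 = (1 - 47/60) * 100 = 21.7%

21.7%


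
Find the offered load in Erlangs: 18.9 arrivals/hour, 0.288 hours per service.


Offered load a = lambda * E[S] = 18.9 * 0.288 = 5.44 Erlangs

5.44 Erlangs


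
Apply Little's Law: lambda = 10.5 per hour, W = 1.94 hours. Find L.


L = lambda * W = 10.5 * 1.94 = 20.37

20.37


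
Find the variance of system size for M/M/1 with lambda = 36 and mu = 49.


rho = 36/49; Var(N) = rho/(1-rho)^2 = 10.44

10.44


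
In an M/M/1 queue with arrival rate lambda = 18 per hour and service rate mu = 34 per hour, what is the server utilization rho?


rho = lambda/mu = 18/34 = 0.5294

0.5294


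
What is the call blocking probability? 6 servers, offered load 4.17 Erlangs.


B(N,A) = (A^N/N!) / sum(A^k/k!, k=0..N) with N=6, A=4.17 = 0.1296

0.1296


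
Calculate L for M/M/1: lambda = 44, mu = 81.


rho = 44/81; L = rho/(1-rho) = 1.19

1.19


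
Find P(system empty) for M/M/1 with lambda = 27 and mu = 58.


P0 = 1 - rho = 1 - 27/58 = 0.5345

0.5345


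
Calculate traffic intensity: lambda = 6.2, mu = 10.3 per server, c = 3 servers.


rho = lambda / (c * mu) = 6.2 / (3 * 10.3) = 0.2006

0.2006


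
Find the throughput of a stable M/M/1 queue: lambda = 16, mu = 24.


For a stable queue (lambda < mu), throughput = lambda = 16 per hour

16 per hour


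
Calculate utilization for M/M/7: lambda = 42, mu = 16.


rho = lambda/(c*mu) = 42/(7*16) = 0.375

0.375


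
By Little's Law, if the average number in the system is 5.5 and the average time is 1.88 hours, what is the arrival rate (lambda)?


lambda = L / W = 5.5 / 1.88 = 2.93 per hour

2.93 per hour


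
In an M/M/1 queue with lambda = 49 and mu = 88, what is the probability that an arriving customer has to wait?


P(wait) = rho = lambda/mu = 49/88 = 0.5568

0.5568


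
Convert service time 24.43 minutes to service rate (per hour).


mu = 60 / avg_service_time = 60 / 24.43 = 2.46 per hour

2.46 per hour


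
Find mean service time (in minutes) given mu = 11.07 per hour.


Mean service time = 60/mu = 60/11.07 = 5.42 minutes

5.42 minutes


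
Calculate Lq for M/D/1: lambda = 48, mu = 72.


M/D/1: Lq = rho^2 / (2*(1-rho)) where rho = 48/72; Lq = 0.67

0.67


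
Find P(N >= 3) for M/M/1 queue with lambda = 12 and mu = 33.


P(N >= 3) = rho^3 = (12/33)^3 = 0.0481

0.0481


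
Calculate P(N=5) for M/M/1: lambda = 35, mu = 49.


rho = 35/49; P(n) = (1-rho)*rho^n = (1-35/49)*(35/49)^5 = 0.0531

0.0531


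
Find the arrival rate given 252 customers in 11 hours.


lambda = total arrivals / time = 252 / 11 = 22.91 per hour

22.91 per hour


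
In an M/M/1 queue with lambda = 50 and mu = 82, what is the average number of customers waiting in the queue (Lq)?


rho = 50/82; Lq = rho^2/(1-rho) = 0.95

0.95


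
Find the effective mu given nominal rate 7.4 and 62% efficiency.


Effective rate = mu * efficiency = 7.4 * 0.62 = 4.59 per hour

4.59 per hour


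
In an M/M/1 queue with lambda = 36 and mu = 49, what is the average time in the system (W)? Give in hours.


W = 1/(mu - lambda) = 1/(49 - 36) = 0.0769 hours

0.0769 hours


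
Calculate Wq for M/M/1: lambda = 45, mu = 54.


rho = 45/54; Wq = rho/(mu - lambda) = 0.0926 hours

0.0926 hours


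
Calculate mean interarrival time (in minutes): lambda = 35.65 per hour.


Mean interarrival time = 60/lambda = 60/35.65 = 1.68 minutes

1.68 minutes


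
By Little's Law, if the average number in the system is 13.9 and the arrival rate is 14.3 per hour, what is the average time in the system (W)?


W = L / lambda = 13.9 / 14.3 = 0.972 hours

0.972 hours


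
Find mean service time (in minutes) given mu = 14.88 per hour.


Mean service time = 60/mu = 60/14.88 = 4.03 minutes

4.03 minutes


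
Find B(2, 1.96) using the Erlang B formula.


B(N,A) = (A^N/N!) / sum(A^k/k!, k=0..N) with N=2, A=1.96 = 0.3935

0.3935


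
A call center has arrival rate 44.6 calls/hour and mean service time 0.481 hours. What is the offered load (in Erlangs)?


Offered load a = lambda * E[S] = 44.6 * 0.481 = 21.45 Erlangs

21.45 Erlangs


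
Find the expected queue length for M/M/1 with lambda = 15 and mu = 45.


rho = 15/45; Lq = rho^2/(1-rho) = 0.17

0.17


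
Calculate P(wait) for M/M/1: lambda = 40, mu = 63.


P(wait) = rho = lambda/mu = 40/63 = 0.6349

0.6349


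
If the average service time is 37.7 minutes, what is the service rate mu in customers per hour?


mu = 60 / avg_service_time = 60 / 37.7 = 1.59 per hour

1.59 per hour
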